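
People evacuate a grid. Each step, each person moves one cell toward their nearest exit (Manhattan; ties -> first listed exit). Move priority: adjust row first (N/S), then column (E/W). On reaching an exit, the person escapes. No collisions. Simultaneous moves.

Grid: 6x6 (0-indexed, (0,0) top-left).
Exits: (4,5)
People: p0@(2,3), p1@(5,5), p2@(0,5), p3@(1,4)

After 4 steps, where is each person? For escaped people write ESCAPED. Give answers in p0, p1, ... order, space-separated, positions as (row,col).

Step 1: p0:(2,3)->(3,3) | p1:(5,5)->(4,5)->EXIT | p2:(0,5)->(1,5) | p3:(1,4)->(2,4)
Step 2: p0:(3,3)->(4,3) | p1:escaped | p2:(1,5)->(2,5) | p3:(2,4)->(3,4)
Step 3: p0:(4,3)->(4,4) | p1:escaped | p2:(2,5)->(3,5) | p3:(3,4)->(4,4)
Step 4: p0:(4,4)->(4,5)->EXIT | p1:escaped | p2:(3,5)->(4,5)->EXIT | p3:(4,4)->(4,5)->EXIT

ESCAPED ESCAPED ESCAPED ESCAPED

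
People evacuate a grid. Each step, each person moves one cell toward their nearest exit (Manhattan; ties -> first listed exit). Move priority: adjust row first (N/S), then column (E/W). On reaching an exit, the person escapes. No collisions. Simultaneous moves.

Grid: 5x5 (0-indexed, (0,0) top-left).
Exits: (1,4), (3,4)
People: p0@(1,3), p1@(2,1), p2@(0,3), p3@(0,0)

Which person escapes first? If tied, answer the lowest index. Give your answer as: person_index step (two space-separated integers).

Answer: 0 1

Derivation:
Step 1: p0:(1,3)->(1,4)->EXIT | p1:(2,1)->(1,1) | p2:(0,3)->(1,3) | p3:(0,0)->(1,0)
Step 2: p0:escaped | p1:(1,1)->(1,2) | p2:(1,3)->(1,4)->EXIT | p3:(1,0)->(1,1)
Step 3: p0:escaped | p1:(1,2)->(1,3) | p2:escaped | p3:(1,1)->(1,2)
Step 4: p0:escaped | p1:(1,3)->(1,4)->EXIT | p2:escaped | p3:(1,2)->(1,3)
Step 5: p0:escaped | p1:escaped | p2:escaped | p3:(1,3)->(1,4)->EXIT
Exit steps: [1, 4, 2, 5]
First to escape: p0 at step 1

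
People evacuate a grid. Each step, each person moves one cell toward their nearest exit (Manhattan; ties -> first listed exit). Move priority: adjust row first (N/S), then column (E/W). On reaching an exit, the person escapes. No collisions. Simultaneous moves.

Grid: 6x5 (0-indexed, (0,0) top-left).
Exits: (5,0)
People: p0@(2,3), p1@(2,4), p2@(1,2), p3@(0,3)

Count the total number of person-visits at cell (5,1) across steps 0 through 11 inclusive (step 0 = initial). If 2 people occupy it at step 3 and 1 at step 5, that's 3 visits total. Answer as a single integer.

Step 0: p0@(2,3) p1@(2,4) p2@(1,2) p3@(0,3) -> at (5,1): 0 [-], cum=0
Step 1: p0@(3,3) p1@(3,4) p2@(2,2) p3@(1,3) -> at (5,1): 0 [-], cum=0
Step 2: p0@(4,3) p1@(4,4) p2@(3,2) p3@(2,3) -> at (5,1): 0 [-], cum=0
Step 3: p0@(5,3) p1@(5,4) p2@(4,2) p3@(3,3) -> at (5,1): 0 [-], cum=0
Step 4: p0@(5,2) p1@(5,3) p2@(5,2) p3@(4,3) -> at (5,1): 0 [-], cum=0
Step 5: p0@(5,1) p1@(5,2) p2@(5,1) p3@(5,3) -> at (5,1): 2 [p0,p2], cum=2
Step 6: p0@ESC p1@(5,1) p2@ESC p3@(5,2) -> at (5,1): 1 [p1], cum=3
Step 7: p0@ESC p1@ESC p2@ESC p3@(5,1) -> at (5,1): 1 [p3], cum=4
Step 8: p0@ESC p1@ESC p2@ESC p3@ESC -> at (5,1): 0 [-], cum=4
Total visits = 4

Answer: 4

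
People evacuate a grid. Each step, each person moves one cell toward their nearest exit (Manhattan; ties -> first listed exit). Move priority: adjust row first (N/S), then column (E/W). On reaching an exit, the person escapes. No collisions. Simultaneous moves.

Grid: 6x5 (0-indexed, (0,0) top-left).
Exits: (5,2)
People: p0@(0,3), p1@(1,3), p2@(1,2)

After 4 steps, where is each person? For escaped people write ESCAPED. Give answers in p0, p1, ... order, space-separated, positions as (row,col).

Step 1: p0:(0,3)->(1,3) | p1:(1,3)->(2,3) | p2:(1,2)->(2,2)
Step 2: p0:(1,3)->(2,3) | p1:(2,3)->(3,3) | p2:(2,2)->(3,2)
Step 3: p0:(2,3)->(3,3) | p1:(3,3)->(4,3) | p2:(3,2)->(4,2)
Step 4: p0:(3,3)->(4,3) | p1:(4,3)->(5,3) | p2:(4,2)->(5,2)->EXIT

(4,3) (5,3) ESCAPED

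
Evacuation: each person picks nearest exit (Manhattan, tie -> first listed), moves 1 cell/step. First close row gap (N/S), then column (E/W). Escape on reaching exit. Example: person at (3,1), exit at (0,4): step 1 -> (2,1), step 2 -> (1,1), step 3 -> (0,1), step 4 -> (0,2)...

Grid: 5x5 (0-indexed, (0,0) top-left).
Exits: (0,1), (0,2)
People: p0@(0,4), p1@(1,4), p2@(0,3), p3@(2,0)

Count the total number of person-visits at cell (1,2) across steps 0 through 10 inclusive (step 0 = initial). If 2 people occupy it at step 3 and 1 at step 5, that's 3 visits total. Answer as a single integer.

Answer: 0

Derivation:
Step 0: p0@(0,4) p1@(1,4) p2@(0,3) p3@(2,0) -> at (1,2): 0 [-], cum=0
Step 1: p0@(0,3) p1@(0,4) p2@ESC p3@(1,0) -> at (1,2): 0 [-], cum=0
Step 2: p0@ESC p1@(0,3) p2@ESC p3@(0,0) -> at (1,2): 0 [-], cum=0
Step 3: p0@ESC p1@ESC p2@ESC p3@ESC -> at (1,2): 0 [-], cum=0
Total visits = 0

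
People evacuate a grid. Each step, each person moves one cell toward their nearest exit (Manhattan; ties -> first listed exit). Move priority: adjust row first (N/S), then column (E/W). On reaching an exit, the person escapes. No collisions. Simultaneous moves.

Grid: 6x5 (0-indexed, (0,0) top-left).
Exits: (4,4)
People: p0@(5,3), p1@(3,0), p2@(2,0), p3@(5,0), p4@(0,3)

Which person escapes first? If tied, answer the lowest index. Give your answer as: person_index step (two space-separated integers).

Answer: 0 2

Derivation:
Step 1: p0:(5,3)->(4,3) | p1:(3,0)->(4,0) | p2:(2,0)->(3,0) | p3:(5,0)->(4,0) | p4:(0,3)->(1,3)
Step 2: p0:(4,3)->(4,4)->EXIT | p1:(4,0)->(4,1) | p2:(3,0)->(4,0) | p3:(4,0)->(4,1) | p4:(1,3)->(2,3)
Step 3: p0:escaped | p1:(4,1)->(4,2) | p2:(4,0)->(4,1) | p3:(4,1)->(4,2) | p4:(2,3)->(3,3)
Step 4: p0:escaped | p1:(4,2)->(4,3) | p2:(4,1)->(4,2) | p3:(4,2)->(4,3) | p4:(3,3)->(4,3)
Step 5: p0:escaped | p1:(4,3)->(4,4)->EXIT | p2:(4,2)->(4,3) | p3:(4,3)->(4,4)->EXIT | p4:(4,3)->(4,4)->EXIT
Step 6: p0:escaped | p1:escaped | p2:(4,3)->(4,4)->EXIT | p3:escaped | p4:escaped
Exit steps: [2, 5, 6, 5, 5]
First to escape: p0 at step 2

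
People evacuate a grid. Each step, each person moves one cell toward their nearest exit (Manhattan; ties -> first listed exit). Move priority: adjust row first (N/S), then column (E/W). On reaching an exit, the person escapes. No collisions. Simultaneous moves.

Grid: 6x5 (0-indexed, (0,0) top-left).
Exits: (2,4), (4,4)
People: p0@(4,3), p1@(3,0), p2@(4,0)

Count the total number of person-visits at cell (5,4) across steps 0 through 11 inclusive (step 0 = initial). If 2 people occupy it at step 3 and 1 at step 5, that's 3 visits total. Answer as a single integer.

Answer: 0

Derivation:
Step 0: p0@(4,3) p1@(3,0) p2@(4,0) -> at (5,4): 0 [-], cum=0
Step 1: p0@ESC p1@(2,0) p2@(4,1) -> at (5,4): 0 [-], cum=0
Step 2: p0@ESC p1@(2,1) p2@(4,2) -> at (5,4): 0 [-], cum=0
Step 3: p0@ESC p1@(2,2) p2@(4,3) -> at (5,4): 0 [-], cum=0
Step 4: p0@ESC p1@(2,3) p2@ESC -> at (5,4): 0 [-], cum=0
Step 5: p0@ESC p1@ESC p2@ESC -> at (5,4): 0 [-], cum=0
Total visits = 0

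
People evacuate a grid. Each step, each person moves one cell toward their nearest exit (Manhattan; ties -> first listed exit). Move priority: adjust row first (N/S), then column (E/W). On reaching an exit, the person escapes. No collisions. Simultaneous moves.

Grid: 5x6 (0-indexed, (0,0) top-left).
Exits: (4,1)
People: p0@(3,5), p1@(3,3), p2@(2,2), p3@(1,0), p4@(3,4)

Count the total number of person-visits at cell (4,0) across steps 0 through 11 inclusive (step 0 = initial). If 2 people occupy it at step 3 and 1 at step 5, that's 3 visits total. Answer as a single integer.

Answer: 1

Derivation:
Step 0: p0@(3,5) p1@(3,3) p2@(2,2) p3@(1,0) p4@(3,4) -> at (4,0): 0 [-], cum=0
Step 1: p0@(4,5) p1@(4,3) p2@(3,2) p3@(2,0) p4@(4,4) -> at (4,0): 0 [-], cum=0
Step 2: p0@(4,4) p1@(4,2) p2@(4,2) p3@(3,0) p4@(4,3) -> at (4,0): 0 [-], cum=0
Step 3: p0@(4,3) p1@ESC p2@ESC p3@(4,0) p4@(4,2) -> at (4,0): 1 [p3], cum=1
Step 4: p0@(4,2) p1@ESC p2@ESC p3@ESC p4@ESC -> at (4,0): 0 [-], cum=1
Step 5: p0@ESC p1@ESC p2@ESC p3@ESC p4@ESC -> at (4,0): 0 [-], cum=1
Total visits = 1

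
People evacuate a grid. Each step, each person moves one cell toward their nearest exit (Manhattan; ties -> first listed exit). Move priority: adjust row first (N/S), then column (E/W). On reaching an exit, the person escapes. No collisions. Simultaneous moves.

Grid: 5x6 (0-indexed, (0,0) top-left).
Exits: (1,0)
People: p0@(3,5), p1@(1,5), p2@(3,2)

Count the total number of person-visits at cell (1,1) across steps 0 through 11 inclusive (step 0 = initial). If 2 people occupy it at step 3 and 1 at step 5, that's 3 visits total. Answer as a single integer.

Answer: 3

Derivation:
Step 0: p0@(3,5) p1@(1,5) p2@(3,2) -> at (1,1): 0 [-], cum=0
Step 1: p0@(2,5) p1@(1,4) p2@(2,2) -> at (1,1): 0 [-], cum=0
Step 2: p0@(1,5) p1@(1,3) p2@(1,2) -> at (1,1): 0 [-], cum=0
Step 3: p0@(1,4) p1@(1,2) p2@(1,1) -> at (1,1): 1 [p2], cum=1
Step 4: p0@(1,3) p1@(1,1) p2@ESC -> at (1,1): 1 [p1], cum=2
Step 5: p0@(1,2) p1@ESC p2@ESC -> at (1,1): 0 [-], cum=2
Step 6: p0@(1,1) p1@ESC p2@ESC -> at (1,1): 1 [p0], cum=3
Step 7: p0@ESC p1@ESC p2@ESC -> at (1,1): 0 [-], cum=3
Total visits = 3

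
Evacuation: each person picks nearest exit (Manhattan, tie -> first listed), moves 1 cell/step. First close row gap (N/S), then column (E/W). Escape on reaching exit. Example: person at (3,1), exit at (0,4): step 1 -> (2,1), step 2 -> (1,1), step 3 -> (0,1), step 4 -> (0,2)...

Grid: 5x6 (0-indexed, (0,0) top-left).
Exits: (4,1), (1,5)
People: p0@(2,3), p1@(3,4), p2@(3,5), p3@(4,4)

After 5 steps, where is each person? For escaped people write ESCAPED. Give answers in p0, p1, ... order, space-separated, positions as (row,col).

Step 1: p0:(2,3)->(1,3) | p1:(3,4)->(2,4) | p2:(3,5)->(2,5) | p3:(4,4)->(4,3)
Step 2: p0:(1,3)->(1,4) | p1:(2,4)->(1,4) | p2:(2,5)->(1,5)->EXIT | p3:(4,3)->(4,2)
Step 3: p0:(1,4)->(1,5)->EXIT | p1:(1,4)->(1,5)->EXIT | p2:escaped | p3:(4,2)->(4,1)->EXIT

ESCAPED ESCAPED ESCAPED ESCAPED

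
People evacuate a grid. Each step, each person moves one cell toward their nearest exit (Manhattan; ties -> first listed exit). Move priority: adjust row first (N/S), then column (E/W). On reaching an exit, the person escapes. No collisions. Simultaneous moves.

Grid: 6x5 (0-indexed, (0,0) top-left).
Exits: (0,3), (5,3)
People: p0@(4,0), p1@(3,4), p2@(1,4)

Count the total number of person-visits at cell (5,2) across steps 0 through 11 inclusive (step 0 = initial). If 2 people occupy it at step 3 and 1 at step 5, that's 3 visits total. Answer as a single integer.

Answer: 1

Derivation:
Step 0: p0@(4,0) p1@(3,4) p2@(1,4) -> at (5,2): 0 [-], cum=0
Step 1: p0@(5,0) p1@(4,4) p2@(0,4) -> at (5,2): 0 [-], cum=0
Step 2: p0@(5,1) p1@(5,4) p2@ESC -> at (5,2): 0 [-], cum=0
Step 3: p0@(5,2) p1@ESC p2@ESC -> at (5,2): 1 [p0], cum=1
Step 4: p0@ESC p1@ESC p2@ESC -> at (5,2): 0 [-], cum=1
Total visits = 1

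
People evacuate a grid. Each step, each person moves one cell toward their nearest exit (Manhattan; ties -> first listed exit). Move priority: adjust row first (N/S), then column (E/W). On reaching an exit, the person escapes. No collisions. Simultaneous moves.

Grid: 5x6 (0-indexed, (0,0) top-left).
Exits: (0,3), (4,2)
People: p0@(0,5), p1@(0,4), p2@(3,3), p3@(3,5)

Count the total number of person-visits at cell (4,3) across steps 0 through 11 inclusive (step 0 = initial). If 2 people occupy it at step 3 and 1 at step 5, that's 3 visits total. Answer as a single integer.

Step 0: p0@(0,5) p1@(0,4) p2@(3,3) p3@(3,5) -> at (4,3): 0 [-], cum=0
Step 1: p0@(0,4) p1@ESC p2@(4,3) p3@(4,5) -> at (4,3): 1 [p2], cum=1
Step 2: p0@ESC p1@ESC p2@ESC p3@(4,4) -> at (4,3): 0 [-], cum=1
Step 3: p0@ESC p1@ESC p2@ESC p3@(4,3) -> at (4,3): 1 [p3], cum=2
Step 4: p0@ESC p1@ESC p2@ESC p3@ESC -> at (4,3): 0 [-], cum=2
Total visits = 2

Answer: 2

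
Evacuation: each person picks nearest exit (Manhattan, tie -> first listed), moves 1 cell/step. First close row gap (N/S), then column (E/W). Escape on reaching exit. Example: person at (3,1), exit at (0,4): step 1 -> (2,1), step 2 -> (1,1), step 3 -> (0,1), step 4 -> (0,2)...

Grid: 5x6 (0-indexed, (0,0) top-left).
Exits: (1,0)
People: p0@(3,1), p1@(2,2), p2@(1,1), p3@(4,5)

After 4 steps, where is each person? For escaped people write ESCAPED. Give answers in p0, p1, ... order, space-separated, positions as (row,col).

Step 1: p0:(3,1)->(2,1) | p1:(2,2)->(1,2) | p2:(1,1)->(1,0)->EXIT | p3:(4,5)->(3,5)
Step 2: p0:(2,1)->(1,1) | p1:(1,2)->(1,1) | p2:escaped | p3:(3,5)->(2,5)
Step 3: p0:(1,1)->(1,0)->EXIT | p1:(1,1)->(1,0)->EXIT | p2:escaped | p3:(2,5)->(1,5)
Step 4: p0:escaped | p1:escaped | p2:escaped | p3:(1,5)->(1,4)

ESCAPED ESCAPED ESCAPED (1,4)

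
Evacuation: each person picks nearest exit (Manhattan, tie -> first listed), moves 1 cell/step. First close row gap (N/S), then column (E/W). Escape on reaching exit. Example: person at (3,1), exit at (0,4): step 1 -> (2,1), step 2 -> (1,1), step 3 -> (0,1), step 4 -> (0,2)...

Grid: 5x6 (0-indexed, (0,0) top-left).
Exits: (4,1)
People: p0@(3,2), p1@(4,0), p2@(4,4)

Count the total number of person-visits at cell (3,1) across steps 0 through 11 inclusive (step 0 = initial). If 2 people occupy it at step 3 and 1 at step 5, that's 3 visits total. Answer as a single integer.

Step 0: p0@(3,2) p1@(4,0) p2@(4,4) -> at (3,1): 0 [-], cum=0
Step 1: p0@(4,2) p1@ESC p2@(4,3) -> at (3,1): 0 [-], cum=0
Step 2: p0@ESC p1@ESC p2@(4,2) -> at (3,1): 0 [-], cum=0
Step 3: p0@ESC p1@ESC p2@ESC -> at (3,1): 0 [-], cum=0
Total visits = 0

Answer: 0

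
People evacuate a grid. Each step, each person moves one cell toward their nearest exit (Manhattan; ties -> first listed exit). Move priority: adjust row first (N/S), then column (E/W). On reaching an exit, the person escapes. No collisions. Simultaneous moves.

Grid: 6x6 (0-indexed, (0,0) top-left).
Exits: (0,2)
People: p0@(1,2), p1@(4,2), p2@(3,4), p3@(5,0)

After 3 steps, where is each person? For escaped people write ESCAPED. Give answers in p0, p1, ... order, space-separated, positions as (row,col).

Step 1: p0:(1,2)->(0,2)->EXIT | p1:(4,2)->(3,2) | p2:(3,4)->(2,4) | p3:(5,0)->(4,0)
Step 2: p0:escaped | p1:(3,2)->(2,2) | p2:(2,4)->(1,4) | p3:(4,0)->(3,0)
Step 3: p0:escaped | p1:(2,2)->(1,2) | p2:(1,4)->(0,4) | p3:(3,0)->(2,0)

ESCAPED (1,2) (0,4) (2,0)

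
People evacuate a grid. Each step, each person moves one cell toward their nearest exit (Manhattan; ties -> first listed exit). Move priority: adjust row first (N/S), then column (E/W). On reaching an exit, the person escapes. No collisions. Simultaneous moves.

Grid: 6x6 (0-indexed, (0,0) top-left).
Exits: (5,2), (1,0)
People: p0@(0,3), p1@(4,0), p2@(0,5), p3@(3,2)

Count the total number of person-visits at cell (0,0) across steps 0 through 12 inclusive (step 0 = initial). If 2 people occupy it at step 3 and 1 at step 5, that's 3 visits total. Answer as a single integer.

Step 0: p0@(0,3) p1@(4,0) p2@(0,5) p3@(3,2) -> at (0,0): 0 [-], cum=0
Step 1: p0@(1,3) p1@(5,0) p2@(1,5) p3@(4,2) -> at (0,0): 0 [-], cum=0
Step 2: p0@(1,2) p1@(5,1) p2@(1,4) p3@ESC -> at (0,0): 0 [-], cum=0
Step 3: p0@(1,1) p1@ESC p2@(1,3) p3@ESC -> at (0,0): 0 [-], cum=0
Step 4: p0@ESC p1@ESC p2@(1,2) p3@ESC -> at (0,0): 0 [-], cum=0
Step 5: p0@ESC p1@ESC p2@(1,1) p3@ESC -> at (0,0): 0 [-], cum=0
Step 6: p0@ESC p1@ESC p2@ESC p3@ESC -> at (0,0): 0 [-], cum=0
Total visits = 0

Answer: 0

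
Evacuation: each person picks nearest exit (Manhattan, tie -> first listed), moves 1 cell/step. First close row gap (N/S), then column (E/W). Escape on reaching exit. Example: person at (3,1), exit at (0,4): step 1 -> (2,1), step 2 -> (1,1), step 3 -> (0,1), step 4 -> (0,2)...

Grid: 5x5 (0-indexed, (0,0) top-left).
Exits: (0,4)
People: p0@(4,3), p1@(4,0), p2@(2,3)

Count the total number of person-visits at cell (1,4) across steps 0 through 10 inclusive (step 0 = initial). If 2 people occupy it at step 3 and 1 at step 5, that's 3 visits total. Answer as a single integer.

Step 0: p0@(4,3) p1@(4,0) p2@(2,3) -> at (1,4): 0 [-], cum=0
Step 1: p0@(3,3) p1@(3,0) p2@(1,3) -> at (1,4): 0 [-], cum=0
Step 2: p0@(2,3) p1@(2,0) p2@(0,3) -> at (1,4): 0 [-], cum=0
Step 3: p0@(1,3) p1@(1,0) p2@ESC -> at (1,4): 0 [-], cum=0
Step 4: p0@(0,3) p1@(0,0) p2@ESC -> at (1,4): 0 [-], cum=0
Step 5: p0@ESC p1@(0,1) p2@ESC -> at (1,4): 0 [-], cum=0
Step 6: p0@ESC p1@(0,2) p2@ESC -> at (1,4): 0 [-], cum=0
Step 7: p0@ESC p1@(0,3) p2@ESC -> at (1,4): 0 [-], cum=0
Step 8: p0@ESC p1@ESC p2@ESC -> at (1,4): 0 [-], cum=0
Total visits = 0

Answer: 0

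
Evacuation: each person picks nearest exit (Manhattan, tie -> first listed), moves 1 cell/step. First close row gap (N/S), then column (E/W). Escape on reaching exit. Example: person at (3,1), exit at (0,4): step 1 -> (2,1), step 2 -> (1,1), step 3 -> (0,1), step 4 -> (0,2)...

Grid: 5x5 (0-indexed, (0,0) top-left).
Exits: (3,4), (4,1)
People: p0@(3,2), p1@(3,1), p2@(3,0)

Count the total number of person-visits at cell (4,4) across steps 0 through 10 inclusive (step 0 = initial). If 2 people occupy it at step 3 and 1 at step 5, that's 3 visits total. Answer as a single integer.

Step 0: p0@(3,2) p1@(3,1) p2@(3,0) -> at (4,4): 0 [-], cum=0
Step 1: p0@(3,3) p1@ESC p2@(4,0) -> at (4,4): 0 [-], cum=0
Step 2: p0@ESC p1@ESC p2@ESC -> at (4,4): 0 [-], cum=0
Total visits = 0

Answer: 0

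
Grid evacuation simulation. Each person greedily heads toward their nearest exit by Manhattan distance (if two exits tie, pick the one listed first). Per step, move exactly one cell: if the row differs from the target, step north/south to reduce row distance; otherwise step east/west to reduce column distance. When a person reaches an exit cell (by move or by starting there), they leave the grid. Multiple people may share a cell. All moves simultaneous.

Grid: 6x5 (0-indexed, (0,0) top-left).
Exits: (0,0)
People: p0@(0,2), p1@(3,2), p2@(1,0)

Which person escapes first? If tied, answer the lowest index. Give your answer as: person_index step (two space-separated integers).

Answer: 2 1

Derivation:
Step 1: p0:(0,2)->(0,1) | p1:(3,2)->(2,2) | p2:(1,0)->(0,0)->EXIT
Step 2: p0:(0,1)->(0,0)->EXIT | p1:(2,2)->(1,2) | p2:escaped
Step 3: p0:escaped | p1:(1,2)->(0,2) | p2:escaped
Step 4: p0:escaped | p1:(0,2)->(0,1) | p2:escaped
Step 5: p0:escaped | p1:(0,1)->(0,0)->EXIT | p2:escaped
Exit steps: [2, 5, 1]
First to escape: p2 at step 1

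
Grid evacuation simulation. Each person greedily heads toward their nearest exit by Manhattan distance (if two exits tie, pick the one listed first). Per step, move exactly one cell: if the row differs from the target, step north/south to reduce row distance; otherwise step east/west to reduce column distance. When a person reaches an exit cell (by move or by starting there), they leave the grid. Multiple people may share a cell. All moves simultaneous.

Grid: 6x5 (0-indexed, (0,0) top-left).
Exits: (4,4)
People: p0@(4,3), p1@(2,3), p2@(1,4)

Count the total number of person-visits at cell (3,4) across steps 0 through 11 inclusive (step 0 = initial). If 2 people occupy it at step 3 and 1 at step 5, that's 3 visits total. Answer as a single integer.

Step 0: p0@(4,3) p1@(2,3) p2@(1,4) -> at (3,4): 0 [-], cum=0
Step 1: p0@ESC p1@(3,3) p2@(2,4) -> at (3,4): 0 [-], cum=0
Step 2: p0@ESC p1@(4,3) p2@(3,4) -> at (3,4): 1 [p2], cum=1
Step 3: p0@ESC p1@ESC p2@ESC -> at (3,4): 0 [-], cum=1
Total visits = 1

Answer: 1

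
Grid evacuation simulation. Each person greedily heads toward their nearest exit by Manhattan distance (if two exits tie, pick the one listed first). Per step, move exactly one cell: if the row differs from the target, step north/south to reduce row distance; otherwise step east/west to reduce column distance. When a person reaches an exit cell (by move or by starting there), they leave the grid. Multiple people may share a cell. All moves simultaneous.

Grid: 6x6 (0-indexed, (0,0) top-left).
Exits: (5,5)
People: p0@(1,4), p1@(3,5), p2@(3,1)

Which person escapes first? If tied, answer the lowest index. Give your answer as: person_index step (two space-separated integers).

Step 1: p0:(1,4)->(2,4) | p1:(3,5)->(4,5) | p2:(3,1)->(4,1)
Step 2: p0:(2,4)->(3,4) | p1:(4,5)->(5,5)->EXIT | p2:(4,1)->(5,1)
Step 3: p0:(3,4)->(4,4) | p1:escaped | p2:(5,1)->(5,2)
Step 4: p0:(4,4)->(5,4) | p1:escaped | p2:(5,2)->(5,3)
Step 5: p0:(5,4)->(5,5)->EXIT | p1:escaped | p2:(5,3)->(5,4)
Step 6: p0:escaped | p1:escaped | p2:(5,4)->(5,5)->EXIT
Exit steps: [5, 2, 6]
First to escape: p1 at step 2

Answer: 1 2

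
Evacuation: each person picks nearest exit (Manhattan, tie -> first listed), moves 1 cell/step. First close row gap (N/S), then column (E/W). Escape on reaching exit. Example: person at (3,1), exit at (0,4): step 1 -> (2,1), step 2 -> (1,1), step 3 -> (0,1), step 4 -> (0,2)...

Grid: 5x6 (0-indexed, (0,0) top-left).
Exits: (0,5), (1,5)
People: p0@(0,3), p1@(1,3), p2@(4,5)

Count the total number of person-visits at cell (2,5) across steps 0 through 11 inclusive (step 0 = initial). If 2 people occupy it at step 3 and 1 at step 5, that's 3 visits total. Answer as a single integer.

Step 0: p0@(0,3) p1@(1,3) p2@(4,5) -> at (2,5): 0 [-], cum=0
Step 1: p0@(0,4) p1@(1,4) p2@(3,5) -> at (2,5): 0 [-], cum=0
Step 2: p0@ESC p1@ESC p2@(2,5) -> at (2,5): 1 [p2], cum=1
Step 3: p0@ESC p1@ESC p2@ESC -> at (2,5): 0 [-], cum=1
Total visits = 1

Answer: 1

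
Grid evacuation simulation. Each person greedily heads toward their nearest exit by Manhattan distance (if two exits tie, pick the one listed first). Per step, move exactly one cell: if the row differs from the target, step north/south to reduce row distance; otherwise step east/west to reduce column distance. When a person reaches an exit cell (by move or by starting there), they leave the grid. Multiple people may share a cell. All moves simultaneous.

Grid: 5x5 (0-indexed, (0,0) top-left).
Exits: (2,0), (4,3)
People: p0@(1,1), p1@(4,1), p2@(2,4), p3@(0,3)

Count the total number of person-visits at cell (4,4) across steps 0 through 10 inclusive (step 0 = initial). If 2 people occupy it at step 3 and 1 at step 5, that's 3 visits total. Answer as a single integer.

Step 0: p0@(1,1) p1@(4,1) p2@(2,4) p3@(0,3) -> at (4,4): 0 [-], cum=0
Step 1: p0@(2,1) p1@(4,2) p2@(3,4) p3@(1,3) -> at (4,4): 0 [-], cum=0
Step 2: p0@ESC p1@ESC p2@(4,4) p3@(2,3) -> at (4,4): 1 [p2], cum=1
Step 3: p0@ESC p1@ESC p2@ESC p3@(3,3) -> at (4,4): 0 [-], cum=1
Step 4: p0@ESC p1@ESC p2@ESC p3@ESC -> at (4,4): 0 [-], cum=1
Total visits = 1

Answer: 1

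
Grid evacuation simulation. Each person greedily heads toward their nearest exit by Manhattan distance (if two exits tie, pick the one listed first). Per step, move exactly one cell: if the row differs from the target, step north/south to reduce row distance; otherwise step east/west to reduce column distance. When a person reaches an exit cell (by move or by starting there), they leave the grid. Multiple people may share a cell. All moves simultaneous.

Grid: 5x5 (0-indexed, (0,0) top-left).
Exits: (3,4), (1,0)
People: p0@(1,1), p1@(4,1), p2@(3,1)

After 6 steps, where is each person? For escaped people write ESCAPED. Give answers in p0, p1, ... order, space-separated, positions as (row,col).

Step 1: p0:(1,1)->(1,0)->EXIT | p1:(4,1)->(3,1) | p2:(3,1)->(3,2)
Step 2: p0:escaped | p1:(3,1)->(3,2) | p2:(3,2)->(3,3)
Step 3: p0:escaped | p1:(3,2)->(3,3) | p2:(3,3)->(3,4)->EXIT
Step 4: p0:escaped | p1:(3,3)->(3,4)->EXIT | p2:escaped

ESCAPED ESCAPED ESCAPED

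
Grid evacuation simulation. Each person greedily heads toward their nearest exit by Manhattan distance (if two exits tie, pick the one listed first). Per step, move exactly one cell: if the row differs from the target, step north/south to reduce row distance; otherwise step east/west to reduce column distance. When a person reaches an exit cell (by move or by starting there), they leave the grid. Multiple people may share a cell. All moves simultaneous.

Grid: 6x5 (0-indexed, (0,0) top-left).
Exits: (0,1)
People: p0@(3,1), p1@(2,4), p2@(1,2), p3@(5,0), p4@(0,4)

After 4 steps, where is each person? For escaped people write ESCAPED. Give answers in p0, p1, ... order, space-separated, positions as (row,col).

Step 1: p0:(3,1)->(2,1) | p1:(2,4)->(1,4) | p2:(1,2)->(0,2) | p3:(5,0)->(4,0) | p4:(0,4)->(0,3)
Step 2: p0:(2,1)->(1,1) | p1:(1,4)->(0,4) | p2:(0,2)->(0,1)->EXIT | p3:(4,0)->(3,0) | p4:(0,3)->(0,2)
Step 3: p0:(1,1)->(0,1)->EXIT | p1:(0,4)->(0,3) | p2:escaped | p3:(3,0)->(2,0) | p4:(0,2)->(0,1)->EXIT
Step 4: p0:escaped | p1:(0,3)->(0,2) | p2:escaped | p3:(2,0)->(1,0) | p4:escaped

ESCAPED (0,2) ESCAPED (1,0) ESCAPED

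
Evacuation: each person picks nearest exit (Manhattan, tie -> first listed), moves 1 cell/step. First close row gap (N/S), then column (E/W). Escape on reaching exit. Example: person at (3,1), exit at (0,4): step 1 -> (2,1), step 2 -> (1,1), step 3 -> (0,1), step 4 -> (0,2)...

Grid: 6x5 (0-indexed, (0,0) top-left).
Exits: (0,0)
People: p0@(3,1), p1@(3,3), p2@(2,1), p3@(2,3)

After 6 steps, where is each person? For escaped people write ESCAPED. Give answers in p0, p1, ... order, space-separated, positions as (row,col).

Step 1: p0:(3,1)->(2,1) | p1:(3,3)->(2,3) | p2:(2,1)->(1,1) | p3:(2,3)->(1,3)
Step 2: p0:(2,1)->(1,1) | p1:(2,3)->(1,3) | p2:(1,1)->(0,1) | p3:(1,3)->(0,3)
Step 3: p0:(1,1)->(0,1) | p1:(1,3)->(0,3) | p2:(0,1)->(0,0)->EXIT | p3:(0,3)->(0,2)
Step 4: p0:(0,1)->(0,0)->EXIT | p1:(0,3)->(0,2) | p2:escaped | p3:(0,2)->(0,1)
Step 5: p0:escaped | p1:(0,2)->(0,1) | p2:escaped | p3:(0,1)->(0,0)->EXIT
Step 6: p0:escaped | p1:(0,1)->(0,0)->EXIT | p2:escaped | p3:escaped

ESCAPED ESCAPED ESCAPED ESCAPED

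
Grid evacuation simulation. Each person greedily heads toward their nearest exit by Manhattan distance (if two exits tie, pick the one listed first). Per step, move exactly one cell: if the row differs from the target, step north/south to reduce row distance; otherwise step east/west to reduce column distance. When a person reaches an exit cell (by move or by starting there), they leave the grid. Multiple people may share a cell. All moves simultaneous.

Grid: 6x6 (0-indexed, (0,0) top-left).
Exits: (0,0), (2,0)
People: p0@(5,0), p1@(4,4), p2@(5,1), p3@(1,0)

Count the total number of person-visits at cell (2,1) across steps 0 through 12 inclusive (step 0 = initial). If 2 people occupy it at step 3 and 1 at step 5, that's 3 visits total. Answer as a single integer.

Step 0: p0@(5,0) p1@(4,4) p2@(5,1) p3@(1,0) -> at (2,1): 0 [-], cum=0
Step 1: p0@(4,0) p1@(3,4) p2@(4,1) p3@ESC -> at (2,1): 0 [-], cum=0
Step 2: p0@(3,0) p1@(2,4) p2@(3,1) p3@ESC -> at (2,1): 0 [-], cum=0
Step 3: p0@ESC p1@(2,3) p2@(2,1) p3@ESC -> at (2,1): 1 [p2], cum=1
Step 4: p0@ESC p1@(2,2) p2@ESC p3@ESC -> at (2,1): 0 [-], cum=1
Step 5: p0@ESC p1@(2,1) p2@ESC p3@ESC -> at (2,1): 1 [p1], cum=2
Step 6: p0@ESC p1@ESC p2@ESC p3@ESC -> at (2,1): 0 [-], cum=2
Total visits = 2

Answer: 2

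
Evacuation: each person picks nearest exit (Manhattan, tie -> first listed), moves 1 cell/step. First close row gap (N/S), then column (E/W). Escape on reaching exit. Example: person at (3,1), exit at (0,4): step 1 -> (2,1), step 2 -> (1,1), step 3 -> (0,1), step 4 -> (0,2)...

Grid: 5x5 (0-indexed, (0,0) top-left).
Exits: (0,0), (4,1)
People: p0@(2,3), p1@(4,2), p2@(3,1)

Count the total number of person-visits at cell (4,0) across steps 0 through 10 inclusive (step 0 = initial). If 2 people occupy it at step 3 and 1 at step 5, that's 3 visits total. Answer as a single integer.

Step 0: p0@(2,3) p1@(4,2) p2@(3,1) -> at (4,0): 0 [-], cum=0
Step 1: p0@(3,3) p1@ESC p2@ESC -> at (4,0): 0 [-], cum=0
Step 2: p0@(4,3) p1@ESC p2@ESC -> at (4,0): 0 [-], cum=0
Step 3: p0@(4,2) p1@ESC p2@ESC -> at (4,0): 0 [-], cum=0
Step 4: p0@ESC p1@ESC p2@ESC -> at (4,0): 0 [-], cum=0
Total visits = 0

Answer: 0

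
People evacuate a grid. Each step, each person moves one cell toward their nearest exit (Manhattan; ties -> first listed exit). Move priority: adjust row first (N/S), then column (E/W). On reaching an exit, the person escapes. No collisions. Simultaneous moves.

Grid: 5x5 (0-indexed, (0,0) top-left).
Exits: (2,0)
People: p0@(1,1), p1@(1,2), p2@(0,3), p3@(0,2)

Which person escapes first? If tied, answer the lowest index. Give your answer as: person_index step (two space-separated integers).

Step 1: p0:(1,1)->(2,1) | p1:(1,2)->(2,2) | p2:(0,3)->(1,3) | p3:(0,2)->(1,2)
Step 2: p0:(2,1)->(2,0)->EXIT | p1:(2,2)->(2,1) | p2:(1,3)->(2,3) | p3:(1,2)->(2,2)
Step 3: p0:escaped | p1:(2,1)->(2,0)->EXIT | p2:(2,3)->(2,2) | p3:(2,2)->(2,1)
Step 4: p0:escaped | p1:escaped | p2:(2,2)->(2,1) | p3:(2,1)->(2,0)->EXIT
Step 5: p0:escaped | p1:escaped | p2:(2,1)->(2,0)->EXIT | p3:escaped
Exit steps: [2, 3, 5, 4]
First to escape: p0 at step 2

Answer: 0 2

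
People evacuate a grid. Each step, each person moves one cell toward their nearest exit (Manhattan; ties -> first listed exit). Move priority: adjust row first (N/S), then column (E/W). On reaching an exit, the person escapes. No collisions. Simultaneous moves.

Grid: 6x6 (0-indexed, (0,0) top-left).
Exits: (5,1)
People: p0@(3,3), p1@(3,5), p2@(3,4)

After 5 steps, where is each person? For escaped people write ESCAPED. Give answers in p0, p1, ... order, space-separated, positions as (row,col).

Step 1: p0:(3,3)->(4,3) | p1:(3,5)->(4,5) | p2:(3,4)->(4,4)
Step 2: p0:(4,3)->(5,3) | p1:(4,5)->(5,5) | p2:(4,4)->(5,4)
Step 3: p0:(5,3)->(5,2) | p1:(5,5)->(5,4) | p2:(5,4)->(5,3)
Step 4: p0:(5,2)->(5,1)->EXIT | p1:(5,4)->(5,3) | p2:(5,3)->(5,2)
Step 5: p0:escaped | p1:(5,3)->(5,2) | p2:(5,2)->(5,1)->EXIT

ESCAPED (5,2) ESCAPED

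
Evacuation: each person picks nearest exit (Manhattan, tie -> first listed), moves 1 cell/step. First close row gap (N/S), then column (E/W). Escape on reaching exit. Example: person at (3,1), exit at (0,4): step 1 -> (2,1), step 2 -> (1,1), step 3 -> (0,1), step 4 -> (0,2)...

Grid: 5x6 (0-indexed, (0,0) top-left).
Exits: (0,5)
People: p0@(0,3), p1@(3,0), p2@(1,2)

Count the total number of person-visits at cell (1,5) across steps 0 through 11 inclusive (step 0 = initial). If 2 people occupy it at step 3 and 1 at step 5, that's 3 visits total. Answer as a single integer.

Step 0: p0@(0,3) p1@(3,0) p2@(1,2) -> at (1,5): 0 [-], cum=0
Step 1: p0@(0,4) p1@(2,0) p2@(0,2) -> at (1,5): 0 [-], cum=0
Step 2: p0@ESC p1@(1,0) p2@(0,3) -> at (1,5): 0 [-], cum=0
Step 3: p0@ESC p1@(0,0) p2@(0,4) -> at (1,5): 0 [-], cum=0
Step 4: p0@ESC p1@(0,1) p2@ESC -> at (1,5): 0 [-], cum=0
Step 5: p0@ESC p1@(0,2) p2@ESC -> at (1,5): 0 [-], cum=0
Step 6: p0@ESC p1@(0,3) p2@ESC -> at (1,5): 0 [-], cum=0
Step 7: p0@ESC p1@(0,4) p2@ESC -> at (1,5): 0 [-], cum=0
Step 8: p0@ESC p1@ESC p2@ESC -> at (1,5): 0 [-], cum=0
Total visits = 0

Answer: 0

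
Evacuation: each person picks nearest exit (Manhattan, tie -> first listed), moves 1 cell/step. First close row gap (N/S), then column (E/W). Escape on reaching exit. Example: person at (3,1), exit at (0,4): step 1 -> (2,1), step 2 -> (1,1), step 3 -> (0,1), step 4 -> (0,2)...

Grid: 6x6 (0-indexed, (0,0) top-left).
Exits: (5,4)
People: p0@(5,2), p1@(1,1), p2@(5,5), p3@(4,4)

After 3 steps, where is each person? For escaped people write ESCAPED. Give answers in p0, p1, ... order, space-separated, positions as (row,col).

Step 1: p0:(5,2)->(5,3) | p1:(1,1)->(2,1) | p2:(5,5)->(5,4)->EXIT | p3:(4,4)->(5,4)->EXIT
Step 2: p0:(5,3)->(5,4)->EXIT | p1:(2,1)->(3,1) | p2:escaped | p3:escaped
Step 3: p0:escaped | p1:(3,1)->(4,1) | p2:escaped | p3:escaped

ESCAPED (4,1) ESCAPED ESCAPED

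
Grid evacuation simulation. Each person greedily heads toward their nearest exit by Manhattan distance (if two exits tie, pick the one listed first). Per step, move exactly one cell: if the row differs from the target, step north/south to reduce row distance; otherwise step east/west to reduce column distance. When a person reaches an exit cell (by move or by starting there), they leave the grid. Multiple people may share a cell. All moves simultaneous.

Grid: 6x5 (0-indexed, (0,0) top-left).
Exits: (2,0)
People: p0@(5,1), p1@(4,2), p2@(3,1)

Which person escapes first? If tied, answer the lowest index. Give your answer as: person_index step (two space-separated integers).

Step 1: p0:(5,1)->(4,1) | p1:(4,2)->(3,2) | p2:(3,1)->(2,1)
Step 2: p0:(4,1)->(3,1) | p1:(3,2)->(2,2) | p2:(2,1)->(2,0)->EXIT
Step 3: p0:(3,1)->(2,1) | p1:(2,2)->(2,1) | p2:escaped
Step 4: p0:(2,1)->(2,0)->EXIT | p1:(2,1)->(2,0)->EXIT | p2:escaped
Exit steps: [4, 4, 2]
First to escape: p2 at step 2

Answer: 2 2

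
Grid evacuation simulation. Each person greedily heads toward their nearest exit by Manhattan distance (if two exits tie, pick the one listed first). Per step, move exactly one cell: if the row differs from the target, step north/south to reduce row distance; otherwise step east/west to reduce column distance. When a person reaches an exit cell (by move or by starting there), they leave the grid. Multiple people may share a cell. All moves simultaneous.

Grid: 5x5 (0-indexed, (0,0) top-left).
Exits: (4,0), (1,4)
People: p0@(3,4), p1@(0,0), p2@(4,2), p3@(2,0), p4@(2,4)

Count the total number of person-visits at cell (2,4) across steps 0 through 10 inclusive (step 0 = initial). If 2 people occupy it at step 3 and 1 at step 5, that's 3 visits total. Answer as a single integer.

Step 0: p0@(3,4) p1@(0,0) p2@(4,2) p3@(2,0) p4@(2,4) -> at (2,4): 1 [p4], cum=1
Step 1: p0@(2,4) p1@(1,0) p2@(4,1) p3@(3,0) p4@ESC -> at (2,4): 1 [p0], cum=2
Step 2: p0@ESC p1@(2,0) p2@ESC p3@ESC p4@ESC -> at (2,4): 0 [-], cum=2
Step 3: p0@ESC p1@(3,0) p2@ESC p3@ESC p4@ESC -> at (2,4): 0 [-], cum=2
Step 4: p0@ESC p1@ESC p2@ESC p3@ESC p4@ESC -> at (2,4): 0 [-], cum=2
Total visits = 2

Answer: 2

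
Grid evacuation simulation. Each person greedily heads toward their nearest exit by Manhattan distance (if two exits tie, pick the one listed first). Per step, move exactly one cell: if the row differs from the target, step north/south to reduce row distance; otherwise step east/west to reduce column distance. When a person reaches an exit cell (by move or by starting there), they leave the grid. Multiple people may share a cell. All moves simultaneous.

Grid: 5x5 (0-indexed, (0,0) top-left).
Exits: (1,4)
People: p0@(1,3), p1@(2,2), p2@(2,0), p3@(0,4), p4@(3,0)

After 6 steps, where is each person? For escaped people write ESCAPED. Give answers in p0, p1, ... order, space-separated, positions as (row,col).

Step 1: p0:(1,3)->(1,4)->EXIT | p1:(2,2)->(1,2) | p2:(2,0)->(1,0) | p3:(0,4)->(1,4)->EXIT | p4:(3,0)->(2,0)
Step 2: p0:escaped | p1:(1,2)->(1,3) | p2:(1,0)->(1,1) | p3:escaped | p4:(2,0)->(1,0)
Step 3: p0:escaped | p1:(1,3)->(1,4)->EXIT | p2:(1,1)->(1,2) | p3:escaped | p4:(1,0)->(1,1)
Step 4: p0:escaped | p1:escaped | p2:(1,2)->(1,3) | p3:escaped | p4:(1,1)->(1,2)
Step 5: p0:escaped | p1:escaped | p2:(1,3)->(1,4)->EXIT | p3:escaped | p4:(1,2)->(1,3)
Step 6: p0:escaped | p1:escaped | p2:escaped | p3:escaped | p4:(1,3)->(1,4)->EXIT

ESCAPED ESCAPED ESCAPED ESCAPED ESCAPED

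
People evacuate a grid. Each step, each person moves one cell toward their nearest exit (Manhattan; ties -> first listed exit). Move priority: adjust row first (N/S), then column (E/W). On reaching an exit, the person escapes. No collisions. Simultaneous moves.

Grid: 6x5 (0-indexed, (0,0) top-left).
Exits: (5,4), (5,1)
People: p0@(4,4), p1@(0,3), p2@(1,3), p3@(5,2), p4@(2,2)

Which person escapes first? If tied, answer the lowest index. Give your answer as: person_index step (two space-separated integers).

Answer: 0 1

Derivation:
Step 1: p0:(4,4)->(5,4)->EXIT | p1:(0,3)->(1,3) | p2:(1,3)->(2,3) | p3:(5,2)->(5,1)->EXIT | p4:(2,2)->(3,2)
Step 2: p0:escaped | p1:(1,3)->(2,3) | p2:(2,3)->(3,3) | p3:escaped | p4:(3,2)->(4,2)
Step 3: p0:escaped | p1:(2,3)->(3,3) | p2:(3,3)->(4,3) | p3:escaped | p4:(4,2)->(5,2)
Step 4: p0:escaped | p1:(3,3)->(4,3) | p2:(4,3)->(5,3) | p3:escaped | p4:(5,2)->(5,1)->EXIT
Step 5: p0:escaped | p1:(4,3)->(5,3) | p2:(5,3)->(5,4)->EXIT | p3:escaped | p4:escaped
Step 6: p0:escaped | p1:(5,3)->(5,4)->EXIT | p2:escaped | p3:escaped | p4:escaped
Exit steps: [1, 6, 5, 1, 4]
First to escape: p0 at step 1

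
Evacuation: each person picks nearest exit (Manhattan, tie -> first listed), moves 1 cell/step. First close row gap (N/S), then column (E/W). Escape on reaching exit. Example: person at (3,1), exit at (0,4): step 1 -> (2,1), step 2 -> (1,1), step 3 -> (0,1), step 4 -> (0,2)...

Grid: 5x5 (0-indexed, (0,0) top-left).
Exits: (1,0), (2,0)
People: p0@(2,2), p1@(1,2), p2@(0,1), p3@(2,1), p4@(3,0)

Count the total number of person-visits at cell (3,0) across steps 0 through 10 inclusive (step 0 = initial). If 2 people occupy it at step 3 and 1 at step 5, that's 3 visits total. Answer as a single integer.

Answer: 1

Derivation:
Step 0: p0@(2,2) p1@(1,2) p2@(0,1) p3@(2,1) p4@(3,0) -> at (3,0): 1 [p4], cum=1
Step 1: p0@(2,1) p1@(1,1) p2@(1,1) p3@ESC p4@ESC -> at (3,0): 0 [-], cum=1
Step 2: p0@ESC p1@ESC p2@ESC p3@ESC p4@ESC -> at (3,0): 0 [-], cum=1
Total visits = 1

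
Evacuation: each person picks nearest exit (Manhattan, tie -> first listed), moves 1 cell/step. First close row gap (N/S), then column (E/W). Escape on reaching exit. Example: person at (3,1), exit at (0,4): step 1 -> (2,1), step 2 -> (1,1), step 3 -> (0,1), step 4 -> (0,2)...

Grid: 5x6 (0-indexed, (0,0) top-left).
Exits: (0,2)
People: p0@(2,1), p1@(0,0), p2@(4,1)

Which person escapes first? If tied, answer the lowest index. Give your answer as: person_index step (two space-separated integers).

Step 1: p0:(2,1)->(1,1) | p1:(0,0)->(0,1) | p2:(4,1)->(3,1)
Step 2: p0:(1,1)->(0,1) | p1:(0,1)->(0,2)->EXIT | p2:(3,1)->(2,1)
Step 3: p0:(0,1)->(0,2)->EXIT | p1:escaped | p2:(2,1)->(1,1)
Step 4: p0:escaped | p1:escaped | p2:(1,1)->(0,1)
Step 5: p0:escaped | p1:escaped | p2:(0,1)->(0,2)->EXIT
Exit steps: [3, 2, 5]
First to escape: p1 at step 2

Answer: 1 2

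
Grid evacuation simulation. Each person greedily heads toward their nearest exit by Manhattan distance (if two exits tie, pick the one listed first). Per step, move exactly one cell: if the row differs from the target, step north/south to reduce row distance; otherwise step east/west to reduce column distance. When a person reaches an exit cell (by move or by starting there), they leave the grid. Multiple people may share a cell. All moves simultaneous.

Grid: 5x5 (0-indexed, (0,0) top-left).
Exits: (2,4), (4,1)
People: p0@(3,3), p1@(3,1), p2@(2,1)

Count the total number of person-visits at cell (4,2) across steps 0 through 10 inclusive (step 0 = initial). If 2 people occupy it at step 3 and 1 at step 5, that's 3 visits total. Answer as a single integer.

Answer: 0

Derivation:
Step 0: p0@(3,3) p1@(3,1) p2@(2,1) -> at (4,2): 0 [-], cum=0
Step 1: p0@(2,3) p1@ESC p2@(3,1) -> at (4,2): 0 [-], cum=0
Step 2: p0@ESC p1@ESC p2@ESC -> at (4,2): 0 [-], cum=0
Total visits = 0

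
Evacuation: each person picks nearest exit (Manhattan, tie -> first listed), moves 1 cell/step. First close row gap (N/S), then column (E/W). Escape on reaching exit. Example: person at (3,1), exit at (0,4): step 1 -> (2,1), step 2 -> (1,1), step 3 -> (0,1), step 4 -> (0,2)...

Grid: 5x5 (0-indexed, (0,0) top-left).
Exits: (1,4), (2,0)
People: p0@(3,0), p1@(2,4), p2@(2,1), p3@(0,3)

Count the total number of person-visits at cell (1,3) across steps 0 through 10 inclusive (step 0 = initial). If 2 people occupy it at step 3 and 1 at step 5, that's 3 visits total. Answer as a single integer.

Answer: 1

Derivation:
Step 0: p0@(3,0) p1@(2,4) p2@(2,1) p3@(0,3) -> at (1,3): 0 [-], cum=0
Step 1: p0@ESC p1@ESC p2@ESC p3@(1,3) -> at (1,3): 1 [p3], cum=1
Step 2: p0@ESC p1@ESC p2@ESC p3@ESC -> at (1,3): 0 [-], cum=1
Total visits = 1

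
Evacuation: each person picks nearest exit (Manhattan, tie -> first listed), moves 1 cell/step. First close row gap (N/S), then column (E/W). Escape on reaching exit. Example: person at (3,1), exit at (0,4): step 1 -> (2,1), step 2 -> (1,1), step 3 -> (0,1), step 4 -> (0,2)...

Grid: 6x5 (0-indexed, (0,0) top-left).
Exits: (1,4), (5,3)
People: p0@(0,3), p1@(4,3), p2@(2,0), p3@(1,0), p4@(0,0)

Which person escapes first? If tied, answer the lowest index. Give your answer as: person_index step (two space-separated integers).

Answer: 1 1

Derivation:
Step 1: p0:(0,3)->(1,3) | p1:(4,3)->(5,3)->EXIT | p2:(2,0)->(1,0) | p3:(1,0)->(1,1) | p4:(0,0)->(1,0)
Step 2: p0:(1,3)->(1,4)->EXIT | p1:escaped | p2:(1,0)->(1,1) | p3:(1,1)->(1,2) | p4:(1,0)->(1,1)
Step 3: p0:escaped | p1:escaped | p2:(1,1)->(1,2) | p3:(1,2)->(1,3) | p4:(1,1)->(1,2)
Step 4: p0:escaped | p1:escaped | p2:(1,2)->(1,3) | p3:(1,3)->(1,4)->EXIT | p4:(1,2)->(1,3)
Step 5: p0:escaped | p1:escaped | p2:(1,3)->(1,4)->EXIT | p3:escaped | p4:(1,3)->(1,4)->EXIT
Exit steps: [2, 1, 5, 4, 5]
First to escape: p1 at step 1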